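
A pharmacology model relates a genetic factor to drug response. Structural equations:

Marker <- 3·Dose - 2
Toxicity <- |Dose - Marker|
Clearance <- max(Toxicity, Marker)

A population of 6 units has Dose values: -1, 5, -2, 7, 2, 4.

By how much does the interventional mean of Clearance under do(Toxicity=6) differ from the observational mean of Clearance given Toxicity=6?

2

Under do(Toxicity=6), Toxicity's equation is replaced by Toxicity=6 for every unit. Per-unit Clearance: 6, 13, 6, 19, 6, 10. Mean = 10.
Conditioning on Toxicity=6 selects the 2 unit(s) with Dose ∈ {-2, 4}. Their Clearance values: 6, 10. Mean = 8.
Difference = 10 − 8 = 2.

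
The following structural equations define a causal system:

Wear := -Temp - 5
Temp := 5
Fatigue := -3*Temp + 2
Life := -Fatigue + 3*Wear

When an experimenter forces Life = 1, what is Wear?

-10

The intervention breaks the incoming arrows to Life: Life := -Fatigue + 3*Wear no longer applies, and Life = 1.
Since Wear is not a descendant of the intervened variable, it is unaffected.
Wear = -Temp - 5  [with Temp=5]  = -10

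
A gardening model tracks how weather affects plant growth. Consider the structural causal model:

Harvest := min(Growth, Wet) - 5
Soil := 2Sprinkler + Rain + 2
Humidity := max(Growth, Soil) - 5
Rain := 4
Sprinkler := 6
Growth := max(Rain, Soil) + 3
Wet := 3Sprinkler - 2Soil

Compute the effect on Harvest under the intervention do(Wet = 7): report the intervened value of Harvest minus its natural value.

The intervention breaks the incoming arrows to Wet: Wet := 3Sprinkler - 2Soil no longer applies, and Wet = 7.
Soil = 2Sprinkler + Rain + 2  [with Sprinkler=6, Rain=4]  = 18
Growth = max(Rain, Soil) + 3  [with Rain=4, Soil=18]  = 21
Harvest = min(Growth, Wet) - 5  [with Growth=21, Wet=7]  = 2
Without intervention: Soil = 2Sprinkler + Rain + 2  [with Sprinkler=6, Rain=4]  = 18; Wet = 3Sprinkler - 2Soil  [with Sprinkler=6, Soil=18]  = -18; Growth = max(Rain, Soil) + 3  [with Rain=4, Soil=18]  = 21; Harvest = min(Growth, Wet) - 5  [with Growth=21, Wet=-18]  = -23.
Change = 2 − (-23) = 25.

25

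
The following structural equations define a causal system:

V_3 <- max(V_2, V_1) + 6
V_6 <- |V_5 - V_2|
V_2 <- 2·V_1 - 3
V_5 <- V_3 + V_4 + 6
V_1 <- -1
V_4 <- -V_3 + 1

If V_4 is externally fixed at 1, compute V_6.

17

Under do(V_4=1), the mechanism V_4 <- -V_3 + 1 is discarded; V_4 is fixed at 1.
V_2 = 2·V_1 - 3  [with V_1=-1]  = -5
V_3 = max(V_2, V_1) + 6  [with V_2=-5, V_1=-1]  = 5
V_5 = V_3 + V_4 + 6  [with V_3=5, V_4=1]  = 12
V_6 = |V_5 - V_2|  [with V_5=12, V_2=-5]  = 17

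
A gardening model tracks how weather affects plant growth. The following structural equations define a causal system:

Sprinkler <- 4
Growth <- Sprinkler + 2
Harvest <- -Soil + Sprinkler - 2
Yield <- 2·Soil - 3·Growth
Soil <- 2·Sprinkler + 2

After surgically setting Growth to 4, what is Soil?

10

Under do(Growth=4), the mechanism Growth <- Sprinkler + 2 is discarded; Growth is fixed at 4.
Since Soil is not a descendant of the intervened variable, it is unaffected.
Soil = 2·Sprinkler + 2  [with Sprinkler=4]  = 10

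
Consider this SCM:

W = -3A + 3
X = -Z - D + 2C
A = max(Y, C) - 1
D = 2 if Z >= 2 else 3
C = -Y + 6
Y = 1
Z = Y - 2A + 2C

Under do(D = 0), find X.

The intervention breaks the incoming arrows to D: D = 2 if Z >= 2 else 3 no longer applies, and D = 0.
C = -Y + 6  [with Y=1]  = 5
A = max(Y, C) - 1  [with Y=1, C=5]  = 4
Z = Y - 2A + 2C  [with Y=1, A=4, C=5]  = 3
X = -Z - D + 2C  [with Z=3, D=0, C=5]  = 7

7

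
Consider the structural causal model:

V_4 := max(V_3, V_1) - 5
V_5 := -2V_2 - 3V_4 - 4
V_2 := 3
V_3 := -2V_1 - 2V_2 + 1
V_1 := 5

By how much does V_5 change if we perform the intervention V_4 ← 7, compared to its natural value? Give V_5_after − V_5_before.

-21

Intervening sets V_4 = 7 and removes its equation (V_4 := max(V_3, V_1) - 5).
V_5 = -2V_2 - 3V_4 - 4  [with V_2=3, V_4=7]  = -31
Without intervention: V_3 = -2V_1 - 2V_2 + 1  [with V_1=5, V_2=3]  = -15; V_4 = max(V_3, V_1) - 5  [with V_3=-15, V_1=5]  = 0; V_5 = -2V_2 - 3V_4 - 4  [with V_2=3, V_4=0]  = -10.
Change = -31 − (-10) = -21.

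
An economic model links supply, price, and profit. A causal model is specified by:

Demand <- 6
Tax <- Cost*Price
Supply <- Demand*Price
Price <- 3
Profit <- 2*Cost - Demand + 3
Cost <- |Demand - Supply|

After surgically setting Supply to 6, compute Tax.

do(Supply=6) replaces the equation Supply <- Demand*Price with the constant Supply = 6.
Cost = |Demand - Supply|  [with Demand=6, Supply=6]  = 0
Tax = Cost*Price  [with Cost=0, Price=3]  = 0

0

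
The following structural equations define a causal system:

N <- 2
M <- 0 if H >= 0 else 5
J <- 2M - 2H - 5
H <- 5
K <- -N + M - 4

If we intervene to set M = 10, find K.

The intervention breaks the incoming arrows to M: M <- 0 if H >= 0 else 5 no longer applies, and M = 10.
K = -N + M - 4  [with N=2, M=10]  = 4

4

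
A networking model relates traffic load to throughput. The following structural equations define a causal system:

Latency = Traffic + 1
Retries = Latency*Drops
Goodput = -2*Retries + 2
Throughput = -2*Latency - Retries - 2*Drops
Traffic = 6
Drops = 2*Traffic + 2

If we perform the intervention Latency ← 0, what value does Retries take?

Under do(Latency=0), the mechanism Latency = Traffic + 1 is discarded; Latency is fixed at 0.
Drops = 2*Traffic + 2  [with Traffic=6]  = 14
Retries = Latency*Drops  [with Latency=0, Drops=14]  = 0

0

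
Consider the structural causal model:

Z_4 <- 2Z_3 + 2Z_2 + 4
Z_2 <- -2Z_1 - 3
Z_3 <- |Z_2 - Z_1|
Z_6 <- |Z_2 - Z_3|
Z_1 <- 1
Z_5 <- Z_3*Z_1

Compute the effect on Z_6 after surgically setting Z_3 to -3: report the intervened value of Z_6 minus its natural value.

-9

The intervention breaks the incoming arrows to Z_3: Z_3 <- |Z_2 - Z_1| no longer applies, and Z_3 = -3.
Z_2 = -2Z_1 - 3  [with Z_1=1]  = -5
Z_6 = |Z_2 - Z_3|  [with Z_2=-5, Z_3=-3]  = 2
Without intervention: Z_2 = -2Z_1 - 3  [with Z_1=1]  = -5; Z_3 = |Z_2 - Z_1|  [with Z_2=-5, Z_1=1]  = 6; Z_6 = |Z_2 - Z_3|  [with Z_2=-5, Z_3=6]  = 11.
Change = 2 − 11 = -9.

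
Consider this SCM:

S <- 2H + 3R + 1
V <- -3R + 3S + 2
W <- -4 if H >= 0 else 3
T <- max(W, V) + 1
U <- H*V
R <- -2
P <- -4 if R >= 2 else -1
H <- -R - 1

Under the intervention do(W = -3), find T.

The intervention breaks the incoming arrows to W: W <- -4 if H >= 0 else 3 no longer applies, and W = -3.
H = -R - 1  [with R=-2]  = 1
S = 2H + 3R + 1  [with H=1, R=-2]  = -3
V = -3R + 3S + 2  [with R=-2, S=-3]  = -1
T = max(W, V) + 1  [with W=-3, V=-1]  = 0

0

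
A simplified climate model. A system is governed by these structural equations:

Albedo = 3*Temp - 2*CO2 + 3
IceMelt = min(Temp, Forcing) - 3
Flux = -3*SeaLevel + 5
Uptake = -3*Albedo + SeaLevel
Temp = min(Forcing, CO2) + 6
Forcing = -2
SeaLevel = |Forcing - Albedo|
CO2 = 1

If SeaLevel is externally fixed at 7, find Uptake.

Intervening sets SeaLevel = 7 and removes its equation (SeaLevel = |Forcing - Albedo|).
Temp = min(Forcing, CO2) + 6  [with Forcing=-2, CO2=1]  = 4
Albedo = 3*Temp - 2*CO2 + 3  [with Temp=4, CO2=1]  = 13
Uptake = -3*Albedo + SeaLevel  [with Albedo=13, SeaLevel=7]  = -32

-32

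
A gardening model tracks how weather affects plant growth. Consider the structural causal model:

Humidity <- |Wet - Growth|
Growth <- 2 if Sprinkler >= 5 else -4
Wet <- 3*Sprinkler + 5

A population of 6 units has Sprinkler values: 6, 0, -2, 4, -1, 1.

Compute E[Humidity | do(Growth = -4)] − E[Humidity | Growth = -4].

2.8

Every unit gets Growth=-4 under the intervention. Humidity values become 27, 9, 3, 21, 6, 12; E[Humidity|do(Growth=-4)] = 13.
Conditioning on Growth=-4 selects the 5 unit(s) with Sprinkler ∈ {0, -2, 4, -1, 1}. Their Humidity values: 9, 3, 21, 6, 12. Mean = 10.2.
Difference = 13 − 10.2 = 2.8.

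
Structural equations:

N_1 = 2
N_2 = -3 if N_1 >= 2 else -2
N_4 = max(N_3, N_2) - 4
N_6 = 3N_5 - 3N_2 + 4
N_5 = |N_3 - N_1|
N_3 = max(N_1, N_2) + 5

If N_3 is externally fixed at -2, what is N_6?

The intervention breaks the incoming arrows to N_3: N_3 = max(N_1, N_2) + 5 no longer applies, and N_3 = -2.
N_2 = -3 if N_1 >= 2 else -2  [with N_1=2]  = -3
N_5 = |N_3 - N_1|  [with N_3=-2, N_1=2]  = 4
N_6 = 3N_5 - 3N_2 + 4  [with N_5=4, N_2=-3]  = 25

25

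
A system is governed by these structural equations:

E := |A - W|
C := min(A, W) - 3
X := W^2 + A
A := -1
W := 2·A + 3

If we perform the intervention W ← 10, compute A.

Under do(W=10), the mechanism W := 2·A + 3 is discarded; W is fixed at 10.
A is not downstream of the intervention, so its value is determined by the original equations.

-1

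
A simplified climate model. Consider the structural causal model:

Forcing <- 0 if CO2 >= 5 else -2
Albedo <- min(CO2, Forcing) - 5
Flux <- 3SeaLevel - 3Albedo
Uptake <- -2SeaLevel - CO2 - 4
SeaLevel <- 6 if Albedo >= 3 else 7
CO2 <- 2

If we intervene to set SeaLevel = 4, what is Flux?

Intervening sets SeaLevel = 4 and removes its equation (SeaLevel <- 6 if Albedo >= 3 else 7).
Forcing = 0 if CO2 >= 5 else -2  [with CO2=2]  = -2
Albedo = min(CO2, Forcing) - 5  [with CO2=2, Forcing=-2]  = -7
Flux = 3SeaLevel - 3Albedo  [with SeaLevel=4, Albedo=-7]  = 33

33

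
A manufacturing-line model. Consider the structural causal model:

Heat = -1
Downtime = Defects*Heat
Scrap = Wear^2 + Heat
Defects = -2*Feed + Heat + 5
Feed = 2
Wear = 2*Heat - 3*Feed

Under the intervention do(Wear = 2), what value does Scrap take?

do(Wear=2) replaces the equation Wear = 2*Heat - 3*Feed with the constant Wear = 2.
Scrap = Wear^2 + Heat  [with Wear=2, Heat=-1]  = 3

3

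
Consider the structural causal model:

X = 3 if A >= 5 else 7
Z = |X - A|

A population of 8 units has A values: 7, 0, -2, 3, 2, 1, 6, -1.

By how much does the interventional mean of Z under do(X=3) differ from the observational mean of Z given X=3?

-0.75

The intervention sets X=3 in all 8 units regardless of A. Recomputing Z per unit gives 4, 3, 5, 0, 1, 2, 3, 4; average 2.75.
E[Z|X=3] averages over only the 2 units with X=3 (A = 7, 6): Z = 4, 3, mean 3.5.
Difference = 2.75 − 3.5 = -0.75.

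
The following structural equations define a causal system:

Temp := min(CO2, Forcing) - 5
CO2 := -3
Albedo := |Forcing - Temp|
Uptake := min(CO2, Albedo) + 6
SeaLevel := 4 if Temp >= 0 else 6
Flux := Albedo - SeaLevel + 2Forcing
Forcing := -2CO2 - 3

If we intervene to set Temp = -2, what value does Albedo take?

The intervention breaks the incoming arrows to Temp: Temp := min(CO2, Forcing) - 5 no longer applies, and Temp = -2.
Forcing = -2CO2 - 3  [with CO2=-3]  = 3
Albedo = |Forcing - Temp|  [with Forcing=3, Temp=-2]  = 5

5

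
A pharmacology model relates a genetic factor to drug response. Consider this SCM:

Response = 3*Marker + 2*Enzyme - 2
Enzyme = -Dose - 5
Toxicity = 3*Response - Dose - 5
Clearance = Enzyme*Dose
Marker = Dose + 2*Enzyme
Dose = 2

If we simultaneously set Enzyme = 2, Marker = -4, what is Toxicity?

Under do(Enzyme = 2, Marker = -4), each intervened variable's structural equation is replaced by its fixed value.
Response = 3*Marker + 2*Enzyme - 2  [with Marker=-4, Enzyme=2]  = -10
Toxicity = 3*Response - Dose - 5  [with Response=-10, Dose=2]  = -37

-37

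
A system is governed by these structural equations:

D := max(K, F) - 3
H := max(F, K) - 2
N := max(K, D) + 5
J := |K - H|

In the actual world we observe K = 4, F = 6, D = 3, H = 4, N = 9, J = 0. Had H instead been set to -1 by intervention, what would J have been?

5

Under do(H=-1), the mechanism H := max(F, K) - 2 is discarded; H is fixed at -1.
J = |K - H|  [with K=4, H=-1]  = 5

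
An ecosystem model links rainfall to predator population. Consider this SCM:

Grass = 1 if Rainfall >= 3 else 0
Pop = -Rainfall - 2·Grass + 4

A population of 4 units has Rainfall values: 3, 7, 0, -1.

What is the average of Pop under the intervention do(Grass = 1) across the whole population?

-0.25

Every unit gets Grass=1 under the intervention. Pop values become -1, -5, 2, 3; E[Pop|do(Grass=1)] = -0.25.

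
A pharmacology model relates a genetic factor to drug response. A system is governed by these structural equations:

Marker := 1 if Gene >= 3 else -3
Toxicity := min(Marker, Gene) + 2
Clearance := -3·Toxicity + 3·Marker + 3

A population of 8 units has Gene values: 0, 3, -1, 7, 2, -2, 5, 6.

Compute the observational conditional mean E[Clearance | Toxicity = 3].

-3

Conditioning on Toxicity=3 selects the 4 unit(s) with Gene ∈ {3, 7, 5, 6}. Their Clearance values: -3, -3, -3, -3. Mean = -3.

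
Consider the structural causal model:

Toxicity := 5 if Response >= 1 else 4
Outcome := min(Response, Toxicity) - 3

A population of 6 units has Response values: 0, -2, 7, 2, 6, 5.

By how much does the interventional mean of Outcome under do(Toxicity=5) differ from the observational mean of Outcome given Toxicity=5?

do(Toxicity=5) breaks Toxicity's dependence on Response. With Toxicity=5 fixed, Outcome across the units is -3, -5, 2, -1, 2, 2, mean -0.5.
Conditioning on Toxicity=5 selects the 4 unit(s) with Response ∈ {7, 2, 6, 5}. Their Outcome values: 2, -1, 2, 2. Mean = 1.25.
Difference = -0.5 − 1.25 = -1.75.

-1.75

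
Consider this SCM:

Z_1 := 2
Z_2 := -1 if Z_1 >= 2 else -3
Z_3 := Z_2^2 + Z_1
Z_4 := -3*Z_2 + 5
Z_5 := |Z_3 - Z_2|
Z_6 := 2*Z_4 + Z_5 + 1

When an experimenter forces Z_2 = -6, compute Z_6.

91

Under do(Z_2=-6), the mechanism Z_2 := -1 if Z_1 >= 2 else -3 is discarded; Z_2 is fixed at -6.
Z_3 = Z_2^2 + Z_1  [with Z_2=-6, Z_1=2]  = 38
Z_4 = -3*Z_2 + 5  [with Z_2=-6]  = 23
Z_5 = |Z_3 - Z_2|  [with Z_3=38, Z_2=-6]  = 44
Z_6 = 2*Z_4 + Z_5 + 1  [with Z_4=23, Z_5=44]  = 91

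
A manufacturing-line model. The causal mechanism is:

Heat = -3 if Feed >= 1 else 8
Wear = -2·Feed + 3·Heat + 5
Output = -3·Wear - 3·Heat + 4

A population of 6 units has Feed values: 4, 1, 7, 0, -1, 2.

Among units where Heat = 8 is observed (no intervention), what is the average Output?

Conditioning on Heat=8 selects the 2 unit(s) with Feed ∈ {0, -1}. Their Output values: -107, -113. Mean = -110.

-110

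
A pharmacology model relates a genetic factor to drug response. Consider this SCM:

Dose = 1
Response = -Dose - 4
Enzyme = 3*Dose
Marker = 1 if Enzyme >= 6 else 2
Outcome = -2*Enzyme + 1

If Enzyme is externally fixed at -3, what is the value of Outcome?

do(Enzyme=-3) replaces the equation Enzyme = 3*Dose with the constant Enzyme = -3.
Outcome = -2*Enzyme + 1  [with Enzyme=-3]  = 7

7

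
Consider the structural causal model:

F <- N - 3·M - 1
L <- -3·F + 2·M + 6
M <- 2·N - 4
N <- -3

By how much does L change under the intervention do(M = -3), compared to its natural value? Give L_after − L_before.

77

Under do(M=-3), the mechanism M <- 2·N - 4 is discarded; M is fixed at -3.
F = N - 3·M - 1  [with N=-3, M=-3]  = 5
L = -3·F + 2·M + 6  [with F=5, M=-3]  = -15
Without intervention: M = 2·N - 4  [with N=-3]  = -10; F = N - 3·M - 1  [with N=-3, M=-10]  = 26; L = -3·F + 2·M + 6  [with F=26, M=-10]  = -92.
Change = -15 − (-92) = 77.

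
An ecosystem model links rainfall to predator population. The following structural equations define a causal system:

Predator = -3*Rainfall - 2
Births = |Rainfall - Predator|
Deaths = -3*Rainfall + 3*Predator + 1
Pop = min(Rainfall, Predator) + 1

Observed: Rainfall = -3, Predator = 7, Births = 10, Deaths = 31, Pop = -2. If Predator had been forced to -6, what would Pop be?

do(Predator=-6) replaces the equation Predator = -3*Rainfall - 2 with the constant Predator = -6.
Pop = min(Rainfall, Predator) + 1  [with Rainfall=-3, Predator=-6]  = -5

-5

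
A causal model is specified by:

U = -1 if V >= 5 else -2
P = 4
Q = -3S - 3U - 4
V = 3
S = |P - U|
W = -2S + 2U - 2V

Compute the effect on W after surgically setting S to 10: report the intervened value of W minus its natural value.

-8

Intervening sets S = 10 and removes its equation (S = |P - U|).
U = -1 if V >= 5 else -2  [with V=3]  = -2
W = -2S + 2U - 2V  [with S=10, U=-2, V=3]  = -30
Without intervention: U = -1 if V >= 5 else -2  [with V=3]  = -2; S = |P - U|  [with P=4, U=-2]  = 6; W = -2S + 2U - 2V  [with S=6, U=-2, V=3]  = -22.
Change = -30 − (-22) = -8.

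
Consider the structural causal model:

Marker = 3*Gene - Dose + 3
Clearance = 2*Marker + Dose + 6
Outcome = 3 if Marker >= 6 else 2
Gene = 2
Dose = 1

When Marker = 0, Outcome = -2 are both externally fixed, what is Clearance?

7

The joint intervention fixes Marker = 0, Outcome = -2, removing each variable's own equation.
Clearance = 2*Marker + Dose + 6  [with Marker=0, Dose=1]  = 7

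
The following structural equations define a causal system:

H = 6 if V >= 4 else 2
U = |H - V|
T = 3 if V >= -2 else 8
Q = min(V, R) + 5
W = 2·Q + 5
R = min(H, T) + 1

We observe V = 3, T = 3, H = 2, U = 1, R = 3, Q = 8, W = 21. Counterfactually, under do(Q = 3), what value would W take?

Intervening sets Q = 3 and removes its equation (Q = min(V, R) + 5).
W = 2·Q + 5  [with Q=3]  = 11

11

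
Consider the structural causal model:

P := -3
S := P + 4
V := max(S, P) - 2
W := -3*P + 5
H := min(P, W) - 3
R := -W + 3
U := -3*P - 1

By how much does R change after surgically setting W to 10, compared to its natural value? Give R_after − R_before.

Under do(W=10), the mechanism W := -3*P + 5 is discarded; W is fixed at 10.
R = -W + 3  [with W=10]  = -7
Without intervention: W = -3*P + 5  [with P=-3]  = 14; R = -W + 3  [with W=14]  = -11.
Change = -7 − (-11) = 4.

4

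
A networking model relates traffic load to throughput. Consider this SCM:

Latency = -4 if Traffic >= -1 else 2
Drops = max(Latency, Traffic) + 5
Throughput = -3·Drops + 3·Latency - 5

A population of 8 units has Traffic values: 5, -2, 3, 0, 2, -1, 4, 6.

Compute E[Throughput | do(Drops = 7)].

Under do(Drops=7), Drops's equation is replaced by Drops=7 for every unit. Per-unit Throughput: -38, -20, -38, -38, -38, -38, -38, -38. Mean = -35.75.

-35.75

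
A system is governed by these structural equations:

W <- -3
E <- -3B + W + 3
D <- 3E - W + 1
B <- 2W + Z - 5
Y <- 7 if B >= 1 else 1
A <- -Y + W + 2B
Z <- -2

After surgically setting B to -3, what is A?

-10

The intervention breaks the incoming arrows to B: B <- 2W + Z - 5 no longer applies, and B = -3.
Y = 7 if B >= 1 else 1  [with B=-3]  = 1
A = -Y + W + 2B  [with Y=1, W=-3, B=-3]  = -10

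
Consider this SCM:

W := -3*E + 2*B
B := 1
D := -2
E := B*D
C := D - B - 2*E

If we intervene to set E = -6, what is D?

Under do(E=-6), the mechanism E := B*D is discarded; E is fixed at -6.
Since D is not a descendant of the intervened variable, it is unaffected.

-2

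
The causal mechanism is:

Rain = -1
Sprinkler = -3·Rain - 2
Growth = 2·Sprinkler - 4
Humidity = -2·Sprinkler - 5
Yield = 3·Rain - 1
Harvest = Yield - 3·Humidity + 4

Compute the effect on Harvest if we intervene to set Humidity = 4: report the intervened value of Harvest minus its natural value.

Under do(Humidity=4), the mechanism Humidity = -2·Sprinkler - 5 is discarded; Humidity is fixed at 4.
Yield = 3·Rain - 1  [with Rain=-1]  = -4
Harvest = Yield - 3·Humidity + 4  [with Yield=-4, Humidity=4]  = -12
Without intervention: Sprinkler = -3·Rain - 2  [with Rain=-1]  = 1; Humidity = -2·Sprinkler - 5  [with Sprinkler=1]  = -7; Yield = 3·Rain - 1  [with Rain=-1]  = -4; Harvest = Yield - 3·Humidity + 4  [with Yield=-4, Humidity=-7]  = 21.
Change = -12 − 21 = -33.

-33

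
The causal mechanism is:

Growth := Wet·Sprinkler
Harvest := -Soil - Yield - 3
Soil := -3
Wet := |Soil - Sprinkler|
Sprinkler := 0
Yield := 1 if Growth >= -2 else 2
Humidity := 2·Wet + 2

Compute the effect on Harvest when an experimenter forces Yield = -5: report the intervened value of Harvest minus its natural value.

Intervening sets Yield = -5 and removes its equation (Yield := 1 if Growth >= -2 else 2).
Harvest = -Soil - Yield - 3  [with Soil=-3, Yield=-5]  = 5
Without intervention: Wet = |Soil - Sprinkler|  [with Soil=-3, Sprinkler=0]  = 3; Growth = Wet·Sprinkler  [with Wet=3, Sprinkler=0]  = 0; Yield = 1 if Growth >= -2 else 2  [with Growth=0]  = 1; Harvest = -Soil - Yield - 3  [with Soil=-3, Yield=1]  = -1.
Change = 5 − (-1) = 6.

6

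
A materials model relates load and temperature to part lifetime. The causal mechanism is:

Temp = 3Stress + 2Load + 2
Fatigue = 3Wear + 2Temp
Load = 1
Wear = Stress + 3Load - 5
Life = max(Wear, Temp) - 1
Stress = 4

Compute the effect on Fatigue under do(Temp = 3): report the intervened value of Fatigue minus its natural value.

do(Temp=3) replaces the equation Temp = 3Stress + 2Load + 2 with the constant Temp = 3.
Wear = Stress + 3Load - 5  [with Stress=4, Load=1]  = 2
Fatigue = 3Wear + 2Temp  [with Wear=2, Temp=3]  = 12
Without intervention: Temp = 3Stress + 2Load + 2  [with Stress=4, Load=1]  = 16; Wear = Stress + 3Load - 5  [with Stress=4, Load=1]  = 2; Fatigue = 3Wear + 2Temp  [with Wear=2, Temp=16]  = 38.
Change = 12 − 38 = -26.

-26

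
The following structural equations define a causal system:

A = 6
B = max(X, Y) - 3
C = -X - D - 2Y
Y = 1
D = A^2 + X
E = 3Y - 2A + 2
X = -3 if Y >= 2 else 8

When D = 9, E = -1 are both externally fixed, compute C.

The joint intervention fixes D = 9, E = -1, removing each variable's own equation.
X = -3 if Y >= 2 else 8  [with Y=1]  = 8
C = -X - D - 2Y  [with X=8, D=9, Y=1]  = -19

-19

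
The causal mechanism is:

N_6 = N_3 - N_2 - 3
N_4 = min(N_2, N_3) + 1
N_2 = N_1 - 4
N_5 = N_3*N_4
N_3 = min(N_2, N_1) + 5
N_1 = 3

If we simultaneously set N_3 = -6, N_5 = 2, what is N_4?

The joint intervention fixes N_3 = -6, N_5 = 2, removing each variable's own equation.
N_2 = N_1 - 4  [with N_1=3]  = -1
N_4 = min(N_2, N_3) + 1  [with N_2=-1, N_3=-6]  = -5

-5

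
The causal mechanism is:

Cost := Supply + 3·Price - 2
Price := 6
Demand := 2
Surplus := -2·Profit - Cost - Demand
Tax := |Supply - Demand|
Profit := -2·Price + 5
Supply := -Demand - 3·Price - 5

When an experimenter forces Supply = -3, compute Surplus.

-1

The intervention breaks the incoming arrows to Supply: Supply := -Demand - 3·Price - 5 no longer applies, and Supply = -3.
Cost = Supply + 3·Price - 2  [with Supply=-3, Price=6]  = 13
Profit = -2·Price + 5  [with Price=6]  = -7
Surplus = -2·Profit - Cost - Demand  [with Profit=-7, Cost=13, Demand=2]  = -1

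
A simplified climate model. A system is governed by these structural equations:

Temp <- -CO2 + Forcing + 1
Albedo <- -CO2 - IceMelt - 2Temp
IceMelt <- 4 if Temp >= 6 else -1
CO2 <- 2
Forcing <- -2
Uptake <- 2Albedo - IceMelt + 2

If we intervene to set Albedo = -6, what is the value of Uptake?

The intervention breaks the incoming arrows to Albedo: Albedo <- -CO2 - IceMelt - 2Temp no longer applies, and Albedo = -6.
Temp = -CO2 + Forcing + 1  [with CO2=2, Forcing=-2]  = -3
IceMelt = 4 if Temp >= 6 else -1  [with Temp=-3]  = -1
Uptake = 2Albedo - IceMelt + 2  [with Albedo=-6, IceMelt=-1]  = -9

-9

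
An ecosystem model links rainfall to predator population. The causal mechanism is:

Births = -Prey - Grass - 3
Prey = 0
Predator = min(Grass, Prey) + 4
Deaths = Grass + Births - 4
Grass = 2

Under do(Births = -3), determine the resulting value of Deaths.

Intervening sets Births = -3 and removes its equation (Births = -Prey - Grass - 3).
Deaths = Grass + Births - 4  [with Grass=2, Births=-3]  = -5

-5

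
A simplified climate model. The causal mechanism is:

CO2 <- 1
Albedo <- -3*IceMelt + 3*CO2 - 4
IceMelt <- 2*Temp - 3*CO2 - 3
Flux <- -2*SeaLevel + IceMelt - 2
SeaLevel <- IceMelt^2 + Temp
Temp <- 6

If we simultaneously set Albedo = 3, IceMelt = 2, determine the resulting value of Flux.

-20

The joint intervention fixes Albedo = 3, IceMelt = 2, removing each variable's own equation.
SeaLevel = IceMelt^2 + Temp  [with IceMelt=2, Temp=6]  = 10
Flux = -2*SeaLevel + IceMelt - 2  [with SeaLevel=10, IceMelt=2]  = -20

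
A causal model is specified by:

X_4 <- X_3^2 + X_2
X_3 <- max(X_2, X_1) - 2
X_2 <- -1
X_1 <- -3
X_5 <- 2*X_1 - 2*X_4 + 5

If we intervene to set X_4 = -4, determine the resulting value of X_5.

7

Intervening sets X_4 = -4 and removes its equation (X_4 <- X_3^2 + X_2).
X_5 = 2*X_1 - 2*X_4 + 5  [with X_1=-3, X_4=-4]  = 7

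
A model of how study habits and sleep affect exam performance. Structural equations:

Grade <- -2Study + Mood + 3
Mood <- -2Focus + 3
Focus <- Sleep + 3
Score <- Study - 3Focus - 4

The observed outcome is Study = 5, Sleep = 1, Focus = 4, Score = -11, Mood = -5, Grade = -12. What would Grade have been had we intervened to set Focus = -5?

The intervention breaks the incoming arrows to Focus: Focus <- Sleep + 3 no longer applies, and Focus = -5.
Mood = -2Focus + 3  [with Focus=-5]  = 13
Grade = -2Study + Mood + 3  [with Study=5, Mood=13]  = 6

6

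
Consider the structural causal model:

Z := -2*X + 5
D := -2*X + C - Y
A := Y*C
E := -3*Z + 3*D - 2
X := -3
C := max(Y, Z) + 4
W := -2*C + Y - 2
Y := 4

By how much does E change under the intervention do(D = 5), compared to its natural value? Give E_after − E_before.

-36

do(D=5) replaces the equation D := -2*X + C - Y with the constant D = 5.
Z = -2*X + 5  [with X=-3]  = 11
E = -3*Z + 3*D - 2  [with Z=11, D=5]  = -20
Without intervention: Z = -2*X + 5  [with X=-3]  = 11; C = max(Y, Z) + 4  [with Y=4, Z=11]  = 15; D = -2*X + C - Y  [with X=-3, C=15, Y=4]  = 17; E = -3*Z + 3*D - 2  [with Z=11, D=17]  = 16.
Change = -20 − 16 = -36.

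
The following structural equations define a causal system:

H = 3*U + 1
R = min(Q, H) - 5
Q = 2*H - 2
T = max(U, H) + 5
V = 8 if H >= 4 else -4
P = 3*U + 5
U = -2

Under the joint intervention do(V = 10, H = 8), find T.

13

The joint intervention fixes V = 10, H = 8, removing each variable's own equation.
T = max(U, H) + 5  [with U=-2, H=8]  = 13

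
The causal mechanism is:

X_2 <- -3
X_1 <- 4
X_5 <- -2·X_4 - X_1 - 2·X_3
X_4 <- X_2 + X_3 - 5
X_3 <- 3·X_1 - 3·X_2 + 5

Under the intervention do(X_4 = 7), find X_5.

-70

Intervening sets X_4 = 7 and removes its equation (X_4 <- X_2 + X_3 - 5).
X_3 = 3·X_1 - 3·X_2 + 5  [with X_1=4, X_2=-3]  = 26
X_5 = -2·X_4 - X_1 - 2·X_3  [with X_4=7, X_1=4, X_3=26]  = -70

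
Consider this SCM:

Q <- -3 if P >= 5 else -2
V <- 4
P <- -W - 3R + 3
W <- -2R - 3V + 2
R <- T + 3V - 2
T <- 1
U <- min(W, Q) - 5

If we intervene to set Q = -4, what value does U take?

Intervening sets Q = -4 and removes its equation (Q <- -3 if P >= 5 else -2).
R = T + 3V - 2  [with T=1, V=4]  = 11
W = -2R - 3V + 2  [with R=11, V=4]  = -32
U = min(W, Q) - 5  [with W=-32, Q=-4]  = -37

-37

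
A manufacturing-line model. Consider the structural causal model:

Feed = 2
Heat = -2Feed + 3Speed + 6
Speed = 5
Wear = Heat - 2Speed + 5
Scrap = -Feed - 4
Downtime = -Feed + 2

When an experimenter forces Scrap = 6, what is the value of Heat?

do(Scrap=6) replaces the equation Scrap = -Feed - 4 with the constant Scrap = 6.
Heat is not downstream of the intervention, so its value is determined by the original equations.
Heat = -2Feed + 3Speed + 6  [with Feed=2, Speed=5]  = 17

17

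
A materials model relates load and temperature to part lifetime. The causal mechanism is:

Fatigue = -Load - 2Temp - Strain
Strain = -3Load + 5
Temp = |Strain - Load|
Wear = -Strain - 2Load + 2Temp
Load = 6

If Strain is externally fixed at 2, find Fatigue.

-16

do(Strain=2) replaces the equation Strain = -3Load + 5 with the constant Strain = 2.
Temp = |Strain - Load|  [with Strain=2, Load=6]  = 4
Fatigue = -Load - 2Temp - Strain  [with Load=6, Temp=4, Strain=2]  = -16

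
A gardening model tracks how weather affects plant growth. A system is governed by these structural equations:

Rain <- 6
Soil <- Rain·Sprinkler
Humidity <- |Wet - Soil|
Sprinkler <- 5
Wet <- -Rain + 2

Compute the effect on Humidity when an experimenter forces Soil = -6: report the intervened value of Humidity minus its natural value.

do(Soil=-6) replaces the equation Soil <- Rain·Sprinkler with the constant Soil = -6.
Wet = -Rain + 2  [with Rain=6]  = -4
Humidity = |Wet - Soil|  [with Wet=-4, Soil=-6]  = 2
Without intervention: Soil = Rain·Sprinkler  [with Rain=6, Sprinkler=5]  = 30; Wet = -Rain + 2  [with Rain=6]  = -4; Humidity = |Wet - Soil|  [with Wet=-4, Soil=30]  = 34.
Change = 2 − 34 = -32.

-32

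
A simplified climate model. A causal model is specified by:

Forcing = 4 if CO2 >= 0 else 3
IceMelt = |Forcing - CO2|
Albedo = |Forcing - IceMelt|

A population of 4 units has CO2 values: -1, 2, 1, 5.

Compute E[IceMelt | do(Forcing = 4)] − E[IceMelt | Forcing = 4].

0.75

Under do(Forcing=4), Forcing's equation is replaced by Forcing=4 for every unit. Per-unit IceMelt: 5, 2, 3, 1. Mean = 2.75.
Observing Forcing=4 restricts to units where Forcing's equation naturally yields 4: CO2 ∈ {2, 1, 5}. In that subpopulation IceMelt = 2, 3, 1, mean 2.
Difference = 2.75 − 2 = 0.75.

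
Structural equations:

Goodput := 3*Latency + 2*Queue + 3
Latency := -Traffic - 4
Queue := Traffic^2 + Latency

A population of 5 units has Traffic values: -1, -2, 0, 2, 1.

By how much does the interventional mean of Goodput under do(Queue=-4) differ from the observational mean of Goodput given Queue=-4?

1.5

Under do(Queue=-4), Queue's equation is replaced by Queue=-4 for every unit. Per-unit Goodput: -14, -11, -17, -23, -20. Mean = -17.
E[Goodput|Queue=-4] averages over only the 2 units with Queue=-4 (Traffic = 0, 1): Goodput = -17, -20, mean -18.5.
Difference = -17 − (-18.5) = 1.5.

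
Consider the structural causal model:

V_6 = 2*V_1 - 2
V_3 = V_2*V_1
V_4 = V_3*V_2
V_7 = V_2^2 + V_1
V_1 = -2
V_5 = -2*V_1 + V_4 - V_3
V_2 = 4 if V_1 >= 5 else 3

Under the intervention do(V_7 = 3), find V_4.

-18

Under do(V_7=3), the mechanism V_7 = V_2^2 + V_1 is discarded; V_7 is fixed at 3.
Since V_4 is not a descendant of the intervened variable, it is unaffected.
V_2 = 4 if V_1 >= 5 else 3  [with V_1=-2]  = 3
V_3 = V_2*V_1  [with V_2=3, V_1=-2]  = -6
V_4 = V_3*V_2  [with V_3=-6, V_2=3]  = -18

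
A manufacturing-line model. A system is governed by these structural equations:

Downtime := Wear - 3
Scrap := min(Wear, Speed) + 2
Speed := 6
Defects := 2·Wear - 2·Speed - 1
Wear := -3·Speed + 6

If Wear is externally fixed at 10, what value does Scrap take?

Under do(Wear=10), the mechanism Wear := -3·Speed + 6 is discarded; Wear is fixed at 10.
Scrap = min(Wear, Speed) + 2  [with Wear=10, Speed=6]  = 8

8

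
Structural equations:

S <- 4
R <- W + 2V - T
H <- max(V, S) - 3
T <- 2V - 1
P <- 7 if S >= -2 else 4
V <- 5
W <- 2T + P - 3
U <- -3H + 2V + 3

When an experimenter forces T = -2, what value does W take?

0

Intervening sets T = -2 and removes its equation (T <- 2V - 1).
P = 7 if S >= -2 else 4  [with S=4]  = 7
W = 2T + P - 3  [with T=-2, P=7]  = 0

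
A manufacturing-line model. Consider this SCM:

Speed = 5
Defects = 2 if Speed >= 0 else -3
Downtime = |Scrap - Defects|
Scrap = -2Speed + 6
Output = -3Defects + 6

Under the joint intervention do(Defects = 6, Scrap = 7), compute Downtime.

1

Under do(Defects = 6, Scrap = 7), each intervened variable's structural equation is replaced by its fixed value.
Downtime = |Scrap - Defects|  [with Scrap=7, Defects=6]  = 1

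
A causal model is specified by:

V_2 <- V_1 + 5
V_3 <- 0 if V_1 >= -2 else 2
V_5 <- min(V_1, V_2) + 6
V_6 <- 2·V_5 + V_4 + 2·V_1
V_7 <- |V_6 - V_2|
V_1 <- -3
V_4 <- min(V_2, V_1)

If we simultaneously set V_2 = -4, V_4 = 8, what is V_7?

Setting V_2 = -4, V_4 = 8 by intervention discards those variables' equations.
V_5 = min(V_1, V_2) + 6  [with V_1=-3, V_2=-4]  = 2
V_6 = 2·V_5 + V_4 + 2·V_1  [with V_5=2, V_4=8, V_1=-3]  = 6
V_7 = |V_6 - V_2|  [with V_6=6, V_2=-4]  = 10

10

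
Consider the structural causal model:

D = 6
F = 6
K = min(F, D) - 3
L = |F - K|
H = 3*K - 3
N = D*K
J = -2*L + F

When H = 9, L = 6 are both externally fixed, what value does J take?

-6

Setting H = 9, L = 6 by intervention discards those variables' equations.
J = -2*L + F  [with L=6, F=6]  = -6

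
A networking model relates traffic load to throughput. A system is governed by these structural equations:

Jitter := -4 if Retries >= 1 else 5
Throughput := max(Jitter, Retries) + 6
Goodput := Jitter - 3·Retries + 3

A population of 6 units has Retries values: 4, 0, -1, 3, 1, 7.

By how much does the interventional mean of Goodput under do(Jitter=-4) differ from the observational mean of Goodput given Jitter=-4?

Every unit gets Jitter=-4 under the intervention. Goodput values become -13, -1, 2, -10, -4, -22; E[Goodput|do(Jitter=-4)] = -8.
Conditioning on Jitter=-4 selects the 4 unit(s) with Retries ∈ {4, 3, 1, 7}. Their Goodput values: -13, -10, -4, -22. Mean = -12.25.
Difference = -8 − (-12.25) = 4.25.

4.25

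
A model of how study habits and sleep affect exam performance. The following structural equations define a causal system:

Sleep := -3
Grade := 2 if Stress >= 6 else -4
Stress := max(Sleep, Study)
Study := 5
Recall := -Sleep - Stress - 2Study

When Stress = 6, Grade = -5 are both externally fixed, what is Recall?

The joint intervention fixes Stress = 6, Grade = -5, removing each variable's own equation.
Recall = -Sleep - Stress - 2Study  [with Sleep=-3, Stress=6, Study=5]  = -13

-13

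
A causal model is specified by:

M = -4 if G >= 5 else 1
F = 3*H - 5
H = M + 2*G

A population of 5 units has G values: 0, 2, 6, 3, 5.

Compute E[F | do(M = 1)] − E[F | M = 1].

Under do(M=1), M's equation is replaced by M=1 for every unit. Per-unit F: -2, 10, 34, 16, 28. Mean = 17.2.
Observing M=1 restricts to units where M's equation naturally yields 1: G ∈ {0, 2, 3}. In that subpopulation F = -2, 10, 16, mean 8.
Difference = 17.2 − 8 = 9.2.

9.2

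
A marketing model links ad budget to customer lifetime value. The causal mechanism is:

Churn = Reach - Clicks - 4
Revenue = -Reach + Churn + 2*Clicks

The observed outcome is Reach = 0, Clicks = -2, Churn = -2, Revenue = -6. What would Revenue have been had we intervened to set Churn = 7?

3

The intervention breaks the incoming arrows to Churn: Churn = Reach - Clicks - 4 no longer applies, and Churn = 7.
Revenue = -Reach + Churn + 2*Clicks  [with Reach=0, Churn=7, Clicks=-2]  = 3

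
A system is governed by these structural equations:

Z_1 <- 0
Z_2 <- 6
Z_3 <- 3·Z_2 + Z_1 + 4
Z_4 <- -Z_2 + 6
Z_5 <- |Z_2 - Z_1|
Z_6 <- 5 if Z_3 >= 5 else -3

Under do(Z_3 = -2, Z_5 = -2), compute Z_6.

-3

Setting Z_3 = -2, Z_5 = -2 by intervention discards those variables' equations.
Z_6 = 5 if Z_3 >= 5 else -3  [with Z_3=-2]  = -3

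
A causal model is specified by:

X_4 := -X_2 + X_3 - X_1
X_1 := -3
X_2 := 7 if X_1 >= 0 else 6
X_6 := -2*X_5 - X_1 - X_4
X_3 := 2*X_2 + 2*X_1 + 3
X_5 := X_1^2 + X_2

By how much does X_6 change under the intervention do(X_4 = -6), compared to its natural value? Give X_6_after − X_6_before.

Under do(X_4=-6), the mechanism X_4 := -X_2 + X_3 - X_1 is discarded; X_4 is fixed at -6.
X_2 = 7 if X_1 >= 0 else 6  [with X_1=-3]  = 6
X_5 = X_1^2 + X_2  [with X_1=-3, X_2=6]  = 15
X_6 = -2*X_5 - X_1 - X_4  [with X_5=15, X_1=-3, X_4=-6]  = -21
Without intervention: X_2 = 7 if X_1 >= 0 else 6  [with X_1=-3]  = 6; X_3 = 2*X_2 + 2*X_1 + 3  [with X_2=6, X_1=-3]  = 9; X_4 = -X_2 + X_3 - X_1  [with X_2=6, X_3=9, X_1=-3]  = 6; X_5 = X_1^2 + X_2  [with X_1=-3, X_2=6]  = 15; X_6 = -2*X_5 - X_1 - X_4  [with X_5=15, X_1=-3, X_4=6]  = -33.
Change = -21 − (-33) = 12.

12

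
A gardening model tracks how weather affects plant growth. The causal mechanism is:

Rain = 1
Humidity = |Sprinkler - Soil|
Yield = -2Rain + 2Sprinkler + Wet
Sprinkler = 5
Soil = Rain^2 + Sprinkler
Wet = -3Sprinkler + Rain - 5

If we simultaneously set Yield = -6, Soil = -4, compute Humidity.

9

Under do(Yield = -6, Soil = -4), each intervened variable's structural equation is replaced by its fixed value.
Humidity = |Sprinkler - Soil|  [with Sprinkler=5, Soil=-4]  = 9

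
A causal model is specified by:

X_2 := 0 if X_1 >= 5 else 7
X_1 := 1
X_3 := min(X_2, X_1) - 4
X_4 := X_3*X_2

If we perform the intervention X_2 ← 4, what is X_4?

-12

Under do(X_2=4), the mechanism X_2 := 0 if X_1 >= 5 else 7 is discarded; X_2 is fixed at 4.
X_3 = min(X_2, X_1) - 4  [with X_2=4, X_1=1]  = -3
X_4 = X_3*X_2  [with X_3=-3, X_2=4]  = -12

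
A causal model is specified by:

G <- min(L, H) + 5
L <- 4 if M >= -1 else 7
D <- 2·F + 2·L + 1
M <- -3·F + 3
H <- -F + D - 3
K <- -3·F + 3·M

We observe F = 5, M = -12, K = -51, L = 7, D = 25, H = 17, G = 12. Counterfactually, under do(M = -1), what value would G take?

Under do(M=-1), the mechanism M <- -3·F + 3 is discarded; M is fixed at -1.
L = 4 if M >= -1 else 7  [with M=-1]  = 4
D = 2·F + 2·L + 1  [with F=5, L=4]  = 19
H = -F + D - 3  [with F=5, D=19]  = 11
G = min(L, H) + 5  [with L=4, H=11]  = 9

9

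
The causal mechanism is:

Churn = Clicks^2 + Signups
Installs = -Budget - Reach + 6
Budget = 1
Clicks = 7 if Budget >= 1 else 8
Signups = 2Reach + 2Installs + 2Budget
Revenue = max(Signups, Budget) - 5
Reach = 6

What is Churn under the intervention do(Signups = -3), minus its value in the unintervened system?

-15

The intervention breaks the incoming arrows to Signups: Signups = 2Reach + 2Installs + 2Budget no longer applies, and Signups = -3.
Clicks = 7 if Budget >= 1 else 8  [with Budget=1]  = 7
Churn = Clicks^2 + Signups  [with Clicks=7, Signups=-3]  = 46
Without intervention: Clicks = 7 if Budget >= 1 else 8  [with Budget=1]  = 7; Installs = -Budget - Reach + 6  [with Budget=1, Reach=6]  = -1; Signups = 2Reach + 2Installs + 2Budget  [with Reach=6, Installs=-1, Budget=1]  = 12; Churn = Clicks^2 + Signups  [with Clicks=7, Signups=12]  = 61.
Change = 46 − 61 = -15.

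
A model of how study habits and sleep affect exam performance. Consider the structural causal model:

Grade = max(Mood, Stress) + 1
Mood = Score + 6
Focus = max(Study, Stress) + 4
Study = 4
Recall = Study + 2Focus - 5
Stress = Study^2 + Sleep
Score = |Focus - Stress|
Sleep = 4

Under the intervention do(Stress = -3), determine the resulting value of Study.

4

Under do(Stress=-3), the mechanism Stress = Study^2 + Sleep is discarded; Stress is fixed at -3.
Study is not downstream of the intervention, so its value is determined by the original equations.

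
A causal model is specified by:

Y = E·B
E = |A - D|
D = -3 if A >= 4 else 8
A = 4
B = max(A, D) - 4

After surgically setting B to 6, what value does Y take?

Intervening sets B = 6 and removes its equation (B = max(A, D) - 4).
D = -3 if A >= 4 else 8  [with A=4]  = -3
E = |A - D|  [with A=4, D=-3]  = 7
Y = E·B  [with E=7, B=6]  = 42

42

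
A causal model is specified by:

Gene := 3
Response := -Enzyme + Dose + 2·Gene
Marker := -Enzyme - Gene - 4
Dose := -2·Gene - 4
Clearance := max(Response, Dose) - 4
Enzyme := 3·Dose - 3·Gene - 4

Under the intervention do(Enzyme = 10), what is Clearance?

The intervention breaks the incoming arrows to Enzyme: Enzyme := 3·Dose - 3·Gene - 4 no longer applies, and Enzyme = 10.
Dose = -2·Gene - 4  [with Gene=3]  = -10
Response = -Enzyme + Dose + 2·Gene  [with Enzyme=10, Dose=-10, Gene=3]  = -14
Clearance = max(Response, Dose) - 4  [with Response=-14, Dose=-10]  = -14

-14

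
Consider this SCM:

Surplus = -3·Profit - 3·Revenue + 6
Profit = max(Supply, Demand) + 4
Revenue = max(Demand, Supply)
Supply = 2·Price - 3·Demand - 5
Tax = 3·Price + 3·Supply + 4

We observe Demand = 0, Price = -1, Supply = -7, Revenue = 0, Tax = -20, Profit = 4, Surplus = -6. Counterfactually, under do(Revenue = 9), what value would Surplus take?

-33

The intervention breaks the incoming arrows to Revenue: Revenue = max(Demand, Supply) no longer applies, and Revenue = 9.
Supply = 2·Price - 3·Demand - 5  [with Price=-1, Demand=0]  = -7
Profit = max(Supply, Demand) + 4  [with Supply=-7, Demand=0]  = 4
Surplus = -3·Profit - 3·Revenue + 6  [with Profit=4, Revenue=9]  = -33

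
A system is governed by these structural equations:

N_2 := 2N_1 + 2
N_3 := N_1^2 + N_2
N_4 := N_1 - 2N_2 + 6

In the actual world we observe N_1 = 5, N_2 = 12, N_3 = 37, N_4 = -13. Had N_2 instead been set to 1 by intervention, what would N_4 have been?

Under do(N_2=1), the mechanism N_2 := 2N_1 + 2 is discarded; N_2 is fixed at 1.
N_4 = N_1 - 2N_2 + 6  [with N_1=5, N_2=1]  = 9

9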